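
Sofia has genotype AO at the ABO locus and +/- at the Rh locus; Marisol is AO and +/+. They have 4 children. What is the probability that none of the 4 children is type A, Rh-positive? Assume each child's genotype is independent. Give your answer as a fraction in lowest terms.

1/256

ABO cross AO × AO → 1/4 O, 3/4 A.
Rh cross +/- × +/+ → 1 Rh+; so P(type A, Rh-positive) = 3/4 × 1 = 3/4 per child.
P(not type A, Rh-positive) = 1/4 for one child; (1/4)^4 = 1/256.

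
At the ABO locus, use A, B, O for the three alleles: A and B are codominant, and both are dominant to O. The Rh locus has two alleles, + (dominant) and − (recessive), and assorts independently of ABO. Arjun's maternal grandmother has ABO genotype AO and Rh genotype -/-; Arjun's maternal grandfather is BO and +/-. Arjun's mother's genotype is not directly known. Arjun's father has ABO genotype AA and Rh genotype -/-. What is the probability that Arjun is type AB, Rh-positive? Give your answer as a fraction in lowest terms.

Arjun's mother's ABO genotype from AO × BO: 1/4 AB, 1/4 AO, 1/4 BO, 1/4 OO.
Crossing each possibility with the father AA and summing P(type AB): 1/4·1/2 + 1/4·0 + 1/4·1/2 + 1/4·0 = 1/4.
Similarly for Rh via the mother's Rh distribution: P(Rh+) = 1/4.
Independent loci: 1/4 × 1/4 = 1/16.

1/16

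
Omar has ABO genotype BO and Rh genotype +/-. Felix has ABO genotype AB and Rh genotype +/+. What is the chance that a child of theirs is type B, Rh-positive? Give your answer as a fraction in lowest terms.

1/2

ABO cross BO × AB → offspring phenotypes: 1/4 A, 1/2 B, 1/4 AB.
Rh cross +/- × +/+ → 1 Rh+.
Independent loci: P(type B, Rh-positive) = 1/2 × 1 = 1/2.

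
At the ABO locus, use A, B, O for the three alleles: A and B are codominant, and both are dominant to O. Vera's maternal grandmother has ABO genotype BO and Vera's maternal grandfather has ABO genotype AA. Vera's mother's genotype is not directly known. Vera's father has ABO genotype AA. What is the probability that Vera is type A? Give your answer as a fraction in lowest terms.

3/4

Vera's mother's ABO genotype from BO × AA: 1/2 AB, 1/2 AO.
Crossing each possibility with the father AA and summing P(type A): 1/2·1/2 + 1/2·1 = 3/4.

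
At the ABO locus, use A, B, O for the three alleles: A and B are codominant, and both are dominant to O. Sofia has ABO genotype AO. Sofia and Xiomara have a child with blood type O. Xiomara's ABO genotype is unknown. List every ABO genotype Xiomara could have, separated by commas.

AO, BO, OO

For each candidate genotype of Xiomara, check whether crossing it with AO can produce every observed child phenotype.
  AA → possible child types {A} ✗
  AB → possible child types {A, B, AB} ✗
  AO → possible child types {O, A} ✓
  BB → possible child types {B, AB} ✗
  BO → possible child types {O, A, B, AB} ✓
  OO → possible child types {O, A} ✓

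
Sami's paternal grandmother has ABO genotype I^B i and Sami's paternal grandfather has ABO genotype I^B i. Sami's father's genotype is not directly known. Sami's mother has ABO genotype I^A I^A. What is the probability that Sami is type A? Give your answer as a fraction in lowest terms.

1/2

Sami's father's ABO genotype from I^B i × I^B i: 1/4 I^B I^B, 1/2 I^B i, 1/4 i i.
Crossing each possibility with the mother I^A I^A and summing P(type A): 1/4·0 + 1/2·1/2 + 1/4·1 = 1/2.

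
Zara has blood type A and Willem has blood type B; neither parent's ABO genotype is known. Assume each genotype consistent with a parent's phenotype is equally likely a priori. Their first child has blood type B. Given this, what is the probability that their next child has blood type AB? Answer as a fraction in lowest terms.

5/12

Possible genotypes: Zara ∈ {I^A I^A, I^A i}; Willem ∈ {I^B I^B, I^B i}.
Weight each parental genotype pair by prior × P(type-B child):
  I^A i × I^B I^B: posterior weight 2/3; P(next child type AB) = 1/2.
  I^A i × I^B i: posterior weight 1/3; P(next child type AB) = 1/4.
Weighted sum = 5/12.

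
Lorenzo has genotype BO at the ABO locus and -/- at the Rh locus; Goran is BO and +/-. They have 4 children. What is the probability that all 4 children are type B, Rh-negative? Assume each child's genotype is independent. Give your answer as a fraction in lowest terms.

ABO cross BO × BO → 1/4 O, 3/4 B.
Rh cross -/- × +/- → 1/2 Rh+, 1/2 Rh-; so P(type B, Rh-negative) = 3/4 × 1/2 = 3/8 per child.
All 4 independent: (3/8)^4 = 81/4096.

81/4096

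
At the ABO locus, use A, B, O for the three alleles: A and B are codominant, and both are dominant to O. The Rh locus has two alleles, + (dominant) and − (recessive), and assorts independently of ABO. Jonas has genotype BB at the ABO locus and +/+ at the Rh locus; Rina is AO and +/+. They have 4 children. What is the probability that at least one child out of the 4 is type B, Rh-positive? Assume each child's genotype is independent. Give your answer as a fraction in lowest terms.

ABO cross BB × AO → 1/2 B, 1/2 AB.
Rh cross +/+ × +/+ → 1 Rh+; so P(type B, Rh-positive) = 1/2 × 1 = 1/2 per child.
P(none) = (1/2)^4 = 1/16; P(at least one) = 1 − 1/16 = 15/16.

15/16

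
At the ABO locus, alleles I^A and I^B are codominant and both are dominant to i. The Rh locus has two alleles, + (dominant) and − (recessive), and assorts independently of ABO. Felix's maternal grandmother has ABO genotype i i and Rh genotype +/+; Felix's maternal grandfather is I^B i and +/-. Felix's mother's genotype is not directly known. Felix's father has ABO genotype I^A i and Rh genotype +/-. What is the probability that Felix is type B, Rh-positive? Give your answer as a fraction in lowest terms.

Felix's mother's ABO genotype from i i × I^B i: 1/2 I^B i, 1/2 i i.
Crossing each possibility with the father I^A i and summing P(type B): 1/2·1/4 + 1/2·0 = 1/8.
Similarly for Rh via the mother's Rh distribution: P(Rh+) = 7/8.
Independent loci: 1/8 × 7/8 = 7/64.

7/64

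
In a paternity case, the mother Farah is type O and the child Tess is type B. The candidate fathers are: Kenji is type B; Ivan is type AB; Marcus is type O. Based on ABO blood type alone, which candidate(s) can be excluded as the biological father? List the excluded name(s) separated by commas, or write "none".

A candidate is excluded only if no genotype consistent with his phenotype could produce a type B child with a type O mother.
Marcus (type O): no genotype consistent with that phenotype can produce a type-B child with a type-O mother.

Marcus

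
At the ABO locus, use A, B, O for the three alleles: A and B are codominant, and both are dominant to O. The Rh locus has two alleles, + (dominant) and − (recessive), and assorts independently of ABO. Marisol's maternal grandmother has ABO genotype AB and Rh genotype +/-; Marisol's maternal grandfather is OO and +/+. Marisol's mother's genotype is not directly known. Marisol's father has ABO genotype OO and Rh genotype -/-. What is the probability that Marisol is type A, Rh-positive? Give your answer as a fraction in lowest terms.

Marisol's mother's ABO genotype from AB × OO: 1/2 AO, 1/2 BO.
Crossing each possibility with the father OO and summing P(type A): 1/2·1/2 + 1/2·0 = 1/4.
Similarly for Rh via the mother's Rh distribution: P(Rh+) = 3/4.
Independent loci: 1/4 × 3/4 = 3/16.

3/16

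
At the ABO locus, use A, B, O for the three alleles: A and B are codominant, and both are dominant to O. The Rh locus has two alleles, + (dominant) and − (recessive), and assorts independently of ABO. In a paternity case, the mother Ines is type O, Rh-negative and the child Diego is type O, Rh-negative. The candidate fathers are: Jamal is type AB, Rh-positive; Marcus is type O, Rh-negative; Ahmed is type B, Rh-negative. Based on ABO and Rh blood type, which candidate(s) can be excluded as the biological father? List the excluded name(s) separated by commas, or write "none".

A candidate is excluded only if no genotype consistent with his phenotype could produce a type O, Rh-negative child with a type O, Rh-negative mother.
Jamal (type AB, Rh+): no genotype consistent with that phenotype can produce a type-O Rh- child with a type-O mother.

Jamal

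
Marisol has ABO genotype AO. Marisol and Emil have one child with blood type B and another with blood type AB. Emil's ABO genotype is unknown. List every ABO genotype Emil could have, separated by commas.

AB, BB, BO

For each candidate genotype of Emil, check whether crossing it with AO can produce every observed child phenotype.
  AA → possible child types {A} ✗
  AB → possible child types {A, B, AB} ✓
  AO → possible child types {O, A} ✗
  BB → possible child types {B, AB} ✓
  BO → possible child types {O, A, B, AB} ✓
  OO → possible child types {O, A} ✗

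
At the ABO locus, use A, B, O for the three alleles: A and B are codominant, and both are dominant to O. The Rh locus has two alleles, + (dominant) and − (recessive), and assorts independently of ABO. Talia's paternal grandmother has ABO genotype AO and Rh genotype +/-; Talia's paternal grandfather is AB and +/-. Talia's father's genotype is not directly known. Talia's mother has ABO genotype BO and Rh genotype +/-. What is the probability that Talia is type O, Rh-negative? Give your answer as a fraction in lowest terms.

Talia's father's ABO genotype from AO × AB: 1/4 AA, 1/4 AB, 1/4 AO, 1/4 BO.
Crossing each possibility with the mother BO and summing P(type O): 1/4·0 + 1/4·0 + 1/4·1/4 + 1/4·1/4 = 1/8.
Similarly for Rh via the father's Rh distribution: P(Rh-) = 1/4.
Independent loci: 1/8 × 1/4 = 1/32.

1/32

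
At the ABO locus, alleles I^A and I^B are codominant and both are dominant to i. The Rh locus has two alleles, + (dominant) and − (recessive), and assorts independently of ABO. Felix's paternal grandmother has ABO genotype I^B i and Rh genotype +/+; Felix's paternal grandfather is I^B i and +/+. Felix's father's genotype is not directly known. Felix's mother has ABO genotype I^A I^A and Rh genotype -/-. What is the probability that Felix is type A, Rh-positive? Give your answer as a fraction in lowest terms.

Felix's father's ABO genotype from I^B i × I^B i: 1/4 I^B I^B, 1/2 I^B i, 1/4 i i.
Crossing each possibility with the mother I^A I^A and summing P(type A): 1/4·0 + 1/2·1/2 + 1/4·1 = 1/2.
Similarly for Rh via the father's Rh distribution: P(Rh+) = 1.
Independent loci: 1/2 × 1 = 1/2.

1/2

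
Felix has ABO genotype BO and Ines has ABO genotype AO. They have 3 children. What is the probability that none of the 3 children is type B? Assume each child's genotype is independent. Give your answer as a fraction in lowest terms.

27/64

ABO cross BO × AO → 1/4 O, 1/4 A, 1/4 B, 1/4 AB.
So P(type B) = 1/4 per child.
P(not type B) = 3/4 for one child; (3/4)^3 = 27/64.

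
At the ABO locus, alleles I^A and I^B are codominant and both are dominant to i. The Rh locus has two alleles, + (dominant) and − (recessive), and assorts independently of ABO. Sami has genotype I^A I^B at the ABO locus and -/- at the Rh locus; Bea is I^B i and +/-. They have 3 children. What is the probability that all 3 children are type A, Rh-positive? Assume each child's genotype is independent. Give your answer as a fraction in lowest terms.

ABO cross I^A I^B × I^B i → 1/4 A, 1/2 B, 1/4 AB.
Rh cross -/- × +/- → 1/2 Rh+, 1/2 Rh-; so P(type A, Rh-positive) = 1/4 × 1/2 = 1/8 per child.
All 3 independent: (1/8)^3 = 1/512.

1/512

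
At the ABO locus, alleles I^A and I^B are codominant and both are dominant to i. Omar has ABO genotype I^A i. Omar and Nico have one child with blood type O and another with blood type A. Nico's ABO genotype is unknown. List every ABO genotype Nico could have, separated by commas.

I^A i, I^B i, i i

For each candidate genotype of Nico, check whether crossing it with I^A i can produce every observed child phenotype.
  I^A I^A → possible child types {A} ✗
  I^A I^B → possible child types {A, B, AB} ✗
  I^A i → possible child types {O, A} ✓
  I^B I^B → possible child types {B, AB} ✗
  I^B i → possible child types {O, A, B, AB} ✓
  i i → possible child types {O, A} ✓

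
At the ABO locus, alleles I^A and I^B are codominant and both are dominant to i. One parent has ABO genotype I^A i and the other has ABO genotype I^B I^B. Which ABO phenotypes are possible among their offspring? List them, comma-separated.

Gametes from I^A i × I^B I^B give offspring ABO genotypes I^A I^B, I^B i, i.e. phenotypes B, AB.

B, AB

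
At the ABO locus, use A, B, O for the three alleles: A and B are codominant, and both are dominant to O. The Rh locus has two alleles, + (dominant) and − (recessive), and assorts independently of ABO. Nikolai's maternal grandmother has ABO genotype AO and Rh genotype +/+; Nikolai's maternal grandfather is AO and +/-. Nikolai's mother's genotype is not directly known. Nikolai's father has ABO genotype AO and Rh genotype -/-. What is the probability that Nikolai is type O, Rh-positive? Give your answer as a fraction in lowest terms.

Nikolai's mother's ABO genotype from AO × AO: 1/4 AA, 1/2 AO, 1/4 OO.
Crossing each possibility with the father AO and summing P(type O): 1/4·0 + 1/2·1/4 + 1/4·1/2 = 1/4.
Similarly for Rh via the mother's Rh distribution: P(Rh+) = 3/4.
Independent loci: 1/4 × 3/4 = 3/16.

3/16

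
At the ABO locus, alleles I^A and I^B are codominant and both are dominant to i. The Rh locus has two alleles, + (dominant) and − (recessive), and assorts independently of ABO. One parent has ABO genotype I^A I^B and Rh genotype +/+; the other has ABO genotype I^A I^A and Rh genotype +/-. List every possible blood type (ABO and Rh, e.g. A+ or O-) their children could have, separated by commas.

A+, AB+

Gametes from I^A I^B × I^A I^A give offspring ABO genotypes I^A I^A, I^A I^B, i.e. phenotypes A, AB.
Rh cross +/+ × +/- → phenotypes Rh+.
Combining independently: A+, AB+.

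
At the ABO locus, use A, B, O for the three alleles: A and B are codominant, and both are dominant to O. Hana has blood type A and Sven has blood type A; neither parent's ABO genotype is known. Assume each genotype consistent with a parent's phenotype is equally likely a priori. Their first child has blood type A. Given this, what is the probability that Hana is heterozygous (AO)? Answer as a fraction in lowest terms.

Possible genotypes: Hana ∈ {AA, AO}; Sven ∈ {AA, AO}.
Weight each parental genotype pair by prior × P(type-A child):
  AA × AA: posterior weight 4/15.
  AA × AO: posterior weight 4/15.
  AO × AA: posterior weight 4/15.
  AO × AO: posterior weight 1/5.
Sum the posterior weight over pairs where Hana is AO: 7/15.

7/15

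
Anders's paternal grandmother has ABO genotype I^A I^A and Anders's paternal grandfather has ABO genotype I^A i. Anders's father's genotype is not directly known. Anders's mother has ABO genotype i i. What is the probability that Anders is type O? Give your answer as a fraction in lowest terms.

1/4

Anders's father's ABO genotype from I^A I^A × I^A i: 1/2 I^A I^A, 1/2 I^A i.
Crossing each possibility with the mother i i and summing P(type O): 1/2·0 + 1/2·1/2 = 1/4.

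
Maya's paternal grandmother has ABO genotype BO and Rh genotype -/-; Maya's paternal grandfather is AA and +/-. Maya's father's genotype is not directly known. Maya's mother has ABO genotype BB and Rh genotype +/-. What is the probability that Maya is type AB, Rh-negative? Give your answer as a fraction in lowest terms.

3/16

Maya's father's ABO genotype from BO × AA: 1/2 AB, 1/2 AO.
Crossing each possibility with the mother BB and summing P(type AB): 1/2·1/2 + 1/2·1/2 = 1/2.
Similarly for Rh via the father's Rh distribution: P(Rh-) = 3/8.
Independent loci: 1/2 × 3/8 = 3/16.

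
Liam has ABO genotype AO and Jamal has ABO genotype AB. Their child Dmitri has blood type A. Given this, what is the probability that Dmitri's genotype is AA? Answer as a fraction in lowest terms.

1/2

Cross AO × AB → 1/4 AA, 1/4 AB, 1/4 AO, 1/4 BO.
Type-A genotypes among offspring: AA (1/4), AO (1/4); total 1/2.
P(AA | type A) = (1/4) / (1/2) = 1/2.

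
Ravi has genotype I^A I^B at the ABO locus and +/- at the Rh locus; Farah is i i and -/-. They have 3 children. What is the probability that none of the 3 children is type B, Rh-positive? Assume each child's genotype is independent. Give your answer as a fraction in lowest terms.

27/64

ABO cross I^A I^B × i i → 1/2 A, 1/2 B.
Rh cross +/- × -/- → 1/2 Rh+, 1/2 Rh-; so P(type B, Rh-positive) = 1/2 × 1/2 = 1/4 per child.
P(not type B, Rh-positive) = 3/4 for one child; (3/4)^3 = 27/64.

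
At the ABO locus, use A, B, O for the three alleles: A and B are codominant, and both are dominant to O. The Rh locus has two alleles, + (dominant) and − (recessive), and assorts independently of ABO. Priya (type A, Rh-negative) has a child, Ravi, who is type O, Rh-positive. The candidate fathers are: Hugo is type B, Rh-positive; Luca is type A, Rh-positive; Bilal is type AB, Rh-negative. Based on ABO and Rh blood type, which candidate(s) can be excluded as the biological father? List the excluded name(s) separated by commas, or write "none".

Bilal

A candidate is excluded only if no genotype consistent with his phenotype could produce a type O, Rh-positive child with a type A, Rh-negative mother.
Bilal (type AB, Rh-): no genotype consistent with that phenotype can produce a type-O Rh+ child with a type-A mother.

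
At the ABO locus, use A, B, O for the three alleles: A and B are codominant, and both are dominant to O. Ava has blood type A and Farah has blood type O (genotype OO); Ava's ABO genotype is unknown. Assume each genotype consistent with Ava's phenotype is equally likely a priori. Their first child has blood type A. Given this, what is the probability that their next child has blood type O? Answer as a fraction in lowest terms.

1/6

Possible genotypes: Ava ∈ {AA, AO}; Farah ∈ {OO}.
Weight each parental genotype pair by prior × P(type-A child):
  AA × OO: posterior weight 2/3; P(next child type O) = 0.
  AO × OO: posterior weight 1/3; P(next child type O) = 1/2.
Weighted sum = 1/6.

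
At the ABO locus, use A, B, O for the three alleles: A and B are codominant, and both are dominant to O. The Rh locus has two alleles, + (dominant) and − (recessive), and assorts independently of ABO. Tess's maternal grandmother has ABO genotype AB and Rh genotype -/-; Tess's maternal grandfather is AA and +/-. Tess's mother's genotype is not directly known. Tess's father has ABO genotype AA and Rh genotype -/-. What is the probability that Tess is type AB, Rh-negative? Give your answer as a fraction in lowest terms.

Tess's mother's ABO genotype from AB × AA: 1/2 AA, 1/2 AB.
Crossing each possibility with the father AA and summing P(type AB): 1/2·0 + 1/2·1/2 = 1/4.
Similarly for Rh via the mother's Rh distribution: P(Rh-) = 3/4.
Independent loci: 1/4 × 3/4 = 3/16.

3/16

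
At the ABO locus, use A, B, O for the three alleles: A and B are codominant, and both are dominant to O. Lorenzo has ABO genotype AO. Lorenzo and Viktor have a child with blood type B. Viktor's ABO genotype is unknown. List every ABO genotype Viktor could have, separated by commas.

AB, BB, BO

For each candidate genotype of Viktor, check whether crossing it with AO can produce every observed child phenotype.
  AA → possible child types {A} ✗
  AB → possible child types {A, B, AB} ✓
  AO → possible child types {O, A} ✗
  BB → possible child types {B, AB} ✓
  BO → possible child types {O, A, B, AB} ✓
  OO → possible child types {O, A} ✗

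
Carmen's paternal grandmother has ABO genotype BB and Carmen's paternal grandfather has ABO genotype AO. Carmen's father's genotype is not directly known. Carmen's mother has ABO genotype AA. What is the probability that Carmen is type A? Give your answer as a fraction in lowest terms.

Carmen's father's ABO genotype from BB × AO: 1/2 AB, 1/2 BO.
Crossing each possibility with the mother AA and summing P(type A): 1/2·1/2 + 1/2·1/2 = 1/2.

1/2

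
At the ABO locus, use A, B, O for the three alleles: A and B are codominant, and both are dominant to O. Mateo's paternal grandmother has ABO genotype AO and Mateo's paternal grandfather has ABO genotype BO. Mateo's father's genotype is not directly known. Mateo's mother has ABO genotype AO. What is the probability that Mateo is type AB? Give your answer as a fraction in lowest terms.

1/8

Mateo's father's ABO genotype from AO × BO: 1/4 AB, 1/4 AO, 1/4 BO, 1/4 OO.
Crossing each possibility with the mother AO and summing P(type AB): 1/4·1/4 + 1/4·0 + 1/4·1/4 + 1/4·0 = 1/8.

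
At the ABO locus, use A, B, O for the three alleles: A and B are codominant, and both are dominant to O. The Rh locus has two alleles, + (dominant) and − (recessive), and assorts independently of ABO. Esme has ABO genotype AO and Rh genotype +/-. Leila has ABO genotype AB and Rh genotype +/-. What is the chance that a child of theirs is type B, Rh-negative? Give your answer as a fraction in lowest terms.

ABO cross AO × AB → offspring phenotypes: 1/2 A, 1/4 B, 1/4 AB.
Rh cross +/- × +/- → 3/4 Rh+, 1/4 Rh-.
Independent loci: P(type B, Rh-negative) = 1/4 × 1/4 = 1/16.

1/16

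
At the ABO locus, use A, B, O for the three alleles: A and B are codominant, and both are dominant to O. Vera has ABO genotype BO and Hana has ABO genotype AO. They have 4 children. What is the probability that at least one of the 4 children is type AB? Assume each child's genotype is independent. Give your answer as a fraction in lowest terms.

175/256

ABO cross BO × AO → 1/4 O, 1/4 A, 1/4 B, 1/4 AB.
So P(type AB) = 1/4 per child.
P(none) = (3/4)^4 = 81/256; P(at least one) = 1 − 81/256 = 175/256.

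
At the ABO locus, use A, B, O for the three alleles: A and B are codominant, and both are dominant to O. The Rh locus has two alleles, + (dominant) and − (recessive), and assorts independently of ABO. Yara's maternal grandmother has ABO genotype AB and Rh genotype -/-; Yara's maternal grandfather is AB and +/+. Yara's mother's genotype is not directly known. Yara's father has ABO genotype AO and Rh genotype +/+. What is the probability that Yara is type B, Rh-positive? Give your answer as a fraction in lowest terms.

1/4

Yara's mother's ABO genotype from AB × AB: 1/4 AA, 1/2 AB, 1/4 BB.
Crossing each possibility with the father AO and summing P(type B): 1/4·0 + 1/2·1/4 + 1/4·1/2 = 1/4.
Similarly for Rh via the mother's Rh distribution: P(Rh+) = 1.
Independent loci: 1/4 × 1 = 1/4.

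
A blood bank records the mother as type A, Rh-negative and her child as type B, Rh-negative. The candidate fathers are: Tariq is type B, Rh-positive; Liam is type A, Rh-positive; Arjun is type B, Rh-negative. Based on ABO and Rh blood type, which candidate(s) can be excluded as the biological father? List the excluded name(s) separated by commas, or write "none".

A candidate is excluded only if no genotype consistent with his phenotype could produce a type B, Rh-negative child with a type A, Rh-negative mother.
Liam (type A, Rh+): no genotype consistent with that phenotype can produce a type-B Rh- child with a type-A mother.

Liam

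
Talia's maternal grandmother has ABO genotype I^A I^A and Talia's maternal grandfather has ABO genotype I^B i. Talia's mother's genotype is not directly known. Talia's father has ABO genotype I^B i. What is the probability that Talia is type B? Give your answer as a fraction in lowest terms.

Talia's mother's ABO genotype from I^A I^A × I^B i: 1/2 I^A I^B, 1/2 I^A i.
Crossing each possibility with the father I^B i and summing P(type B): 1/2·1/2 + 1/2·1/4 = 3/8.

3/8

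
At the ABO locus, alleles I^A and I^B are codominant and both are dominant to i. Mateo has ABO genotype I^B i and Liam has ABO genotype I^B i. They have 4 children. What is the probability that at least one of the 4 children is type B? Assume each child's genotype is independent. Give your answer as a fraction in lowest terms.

255/256

ABO cross I^B i × I^B i → 1/4 O, 3/4 B.
So P(type B) = 3/4 per child.
P(none) = (1/4)^4 = 1/256; P(at least one) = 1 − 1/256 = 255/256.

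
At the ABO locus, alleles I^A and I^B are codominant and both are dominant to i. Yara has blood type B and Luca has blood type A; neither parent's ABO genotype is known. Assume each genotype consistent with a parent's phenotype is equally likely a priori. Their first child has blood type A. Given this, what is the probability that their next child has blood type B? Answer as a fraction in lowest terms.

Possible genotypes: Yara ∈ {I^B I^B, I^B i}; Luca ∈ {I^A I^A, I^A i}.
Weight each parental genotype pair by prior × P(type-A child):
  I^B i × I^A I^A: posterior weight 2/3; P(next child type B) = 0.
  I^B i × I^A i: posterior weight 1/3; P(next child type B) = 1/4.
Weighted sum = 1/12.

1/12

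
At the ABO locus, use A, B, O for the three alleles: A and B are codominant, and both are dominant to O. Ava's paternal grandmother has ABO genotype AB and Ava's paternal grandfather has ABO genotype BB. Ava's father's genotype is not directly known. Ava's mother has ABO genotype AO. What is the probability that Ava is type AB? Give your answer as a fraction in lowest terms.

Ava's father's ABO genotype from AB × BB: 1/2 AB, 1/2 BB.
Crossing each possibility with the mother AO and summing P(type AB): 1/2·1/4 + 1/2·1/2 = 3/8.

3/8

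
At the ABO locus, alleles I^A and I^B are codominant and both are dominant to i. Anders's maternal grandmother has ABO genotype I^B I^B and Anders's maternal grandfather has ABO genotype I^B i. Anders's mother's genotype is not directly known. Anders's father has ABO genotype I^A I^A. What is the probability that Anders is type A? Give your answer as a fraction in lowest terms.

Anders's mother's ABO genotype from I^B I^B × I^B i: 1/2 I^B I^B, 1/2 I^B i.
Crossing each possibility with the father I^A I^A and summing P(type A): 1/2·0 + 1/2·1/2 = 1/4.

1/4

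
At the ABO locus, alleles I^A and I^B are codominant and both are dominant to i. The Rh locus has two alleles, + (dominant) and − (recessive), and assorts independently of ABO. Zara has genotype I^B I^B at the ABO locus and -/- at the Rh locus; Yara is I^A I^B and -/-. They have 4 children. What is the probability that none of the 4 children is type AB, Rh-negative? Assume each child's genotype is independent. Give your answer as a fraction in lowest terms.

1/16

ABO cross I^B I^B × I^A I^B → 1/2 B, 1/2 AB.
Rh cross -/- × -/- → 1 Rh-; so P(type AB, Rh-negative) = 1/2 × 1 = 1/2 per child.
P(not type AB, Rh-negative) = 1/2 for one child; (1/2)^4 = 1/16.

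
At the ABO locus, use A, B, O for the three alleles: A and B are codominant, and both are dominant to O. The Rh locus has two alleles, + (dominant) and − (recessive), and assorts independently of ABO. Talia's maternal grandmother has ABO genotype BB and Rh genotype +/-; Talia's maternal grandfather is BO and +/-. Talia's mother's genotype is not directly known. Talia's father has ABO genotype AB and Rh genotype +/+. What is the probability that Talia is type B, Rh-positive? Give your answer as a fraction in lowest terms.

Talia's mother's ABO genotype from BB × BO: 1/2 BB, 1/2 BO.
Crossing each possibility with the father AB and summing P(type B): 1/2·1/2 + 1/2·1/2 = 1/2.
Similarly for Rh via the mother's Rh distribution: P(Rh+) = 1.
Independent loci: 1/2 × 1 = 1/2.

1/2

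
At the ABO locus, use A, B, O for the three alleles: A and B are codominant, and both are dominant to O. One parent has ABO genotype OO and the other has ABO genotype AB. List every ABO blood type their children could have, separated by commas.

A, B

Gametes from OO × AB give offspring ABO genotypes AO, BO, i.e. phenotypes A, B.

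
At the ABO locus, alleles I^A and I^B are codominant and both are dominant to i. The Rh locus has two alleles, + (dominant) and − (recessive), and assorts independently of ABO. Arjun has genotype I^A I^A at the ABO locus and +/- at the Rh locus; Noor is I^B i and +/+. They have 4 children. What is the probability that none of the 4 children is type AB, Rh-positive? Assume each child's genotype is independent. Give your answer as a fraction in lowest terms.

1/16

ABO cross I^A I^A × I^B i → 1/2 A, 1/2 AB.
Rh cross +/- × +/+ → 1 Rh+; so P(type AB, Rh-positive) = 1/2 × 1 = 1/2 per child.
P(not type AB, Rh-positive) = 1/2 for one child; (1/2)^4 = 1/16.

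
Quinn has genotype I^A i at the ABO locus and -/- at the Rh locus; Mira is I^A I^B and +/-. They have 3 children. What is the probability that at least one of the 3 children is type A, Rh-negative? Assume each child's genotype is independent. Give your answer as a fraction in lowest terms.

37/64

ABO cross I^A i × I^A I^B → 1/2 A, 1/4 B, 1/4 AB.
Rh cross -/- × +/- → 1/2 Rh+, 1/2 Rh-; so P(type A, Rh-negative) = 1/2 × 1/2 = 1/4 per child.
P(none) = (3/4)^3 = 27/64; P(at least one) = 1 − 27/64 = 37/64.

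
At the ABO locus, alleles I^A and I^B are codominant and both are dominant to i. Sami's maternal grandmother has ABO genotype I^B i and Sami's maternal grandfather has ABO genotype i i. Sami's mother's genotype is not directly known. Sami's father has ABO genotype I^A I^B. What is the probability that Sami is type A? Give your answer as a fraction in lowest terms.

Sami's mother's ABO genotype from I^B i × i i: 1/2 I^B i, 1/2 i i.
Crossing each possibility with the father I^A I^B and summing P(type A): 1/2·1/4 + 1/2·1/2 = 3/8.

3/8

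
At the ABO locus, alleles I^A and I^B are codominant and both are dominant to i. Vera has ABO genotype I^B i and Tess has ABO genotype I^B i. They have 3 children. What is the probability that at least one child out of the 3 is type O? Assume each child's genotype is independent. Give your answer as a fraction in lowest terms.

37/64

ABO cross I^B i × I^B i → 1/4 O, 3/4 B.
So P(type O) = 1/4 per child.
P(none) = (3/4)^3 = 27/64; P(at least one) = 1 − 27/64 = 37/64.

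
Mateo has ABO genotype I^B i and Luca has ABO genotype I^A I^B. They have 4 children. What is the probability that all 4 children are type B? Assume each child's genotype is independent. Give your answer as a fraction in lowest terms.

1/16

ABO cross I^B i × I^A I^B → 1/4 A, 1/2 B, 1/4 AB.
So P(type B) = 1/2 per child.
All 4 independent: (1/2)^4 = 1/16.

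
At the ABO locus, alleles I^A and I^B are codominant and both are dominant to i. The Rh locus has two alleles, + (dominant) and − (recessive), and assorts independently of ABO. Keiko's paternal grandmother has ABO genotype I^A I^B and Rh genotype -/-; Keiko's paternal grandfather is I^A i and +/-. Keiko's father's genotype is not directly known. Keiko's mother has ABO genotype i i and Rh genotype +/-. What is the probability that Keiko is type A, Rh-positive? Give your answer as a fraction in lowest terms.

5/16

Keiko's father's ABO genotype from I^A I^B × I^A i: 1/4 I^A I^A, 1/4 I^A I^B, 1/4 I^A i, 1/4 I^B i.
Crossing each possibility with the mother i i and summing P(type A): 1/4·1 + 1/4·1/2 + 1/4·1/2 + 1/4·0 = 1/2.
Similarly for Rh via the father's Rh distribution: P(Rh+) = 5/8.
Independent loci: 1/2 × 5/8 = 5/16.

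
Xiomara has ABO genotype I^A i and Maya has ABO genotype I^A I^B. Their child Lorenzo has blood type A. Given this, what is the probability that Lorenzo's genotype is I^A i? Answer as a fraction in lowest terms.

1/2

Cross I^A i × I^A I^B → 1/4 I^A I^A, 1/4 I^A I^B, 1/4 I^A i, 1/4 I^B i.
Type-A genotypes among offspring: I^A I^A (1/4), I^A i (1/4); total 1/2.
P(I^A i | type A) = (1/4) / (1/2) = 1/2.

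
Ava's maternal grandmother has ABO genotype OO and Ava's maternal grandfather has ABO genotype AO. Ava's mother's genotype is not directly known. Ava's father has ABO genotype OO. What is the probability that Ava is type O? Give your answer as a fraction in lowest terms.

3/4

Ava's mother's ABO genotype from OO × AO: 1/2 AO, 1/2 OO.
Crossing each possibility with the father OO and summing P(type O): 1/2·1/2 + 1/2·1 = 3/4.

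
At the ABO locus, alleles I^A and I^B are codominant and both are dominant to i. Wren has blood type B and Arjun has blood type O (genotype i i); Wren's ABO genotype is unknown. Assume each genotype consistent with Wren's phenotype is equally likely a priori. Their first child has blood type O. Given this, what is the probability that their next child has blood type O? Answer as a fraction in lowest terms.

Possible genotypes: Wren ∈ {I^B I^B, I^B i}; Arjun ∈ {i i}.
Weight each parental genotype pair by prior × P(type-O child):
  I^B i × i i: posterior weight 1; P(next child type O) = 1/2.
Weighted sum = 1/2.

1/2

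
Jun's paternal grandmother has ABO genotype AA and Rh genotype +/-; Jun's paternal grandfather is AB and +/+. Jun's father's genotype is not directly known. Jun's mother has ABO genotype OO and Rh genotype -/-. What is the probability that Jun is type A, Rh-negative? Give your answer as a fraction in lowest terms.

Jun's father's ABO genotype from AA × AB: 1/2 AA, 1/2 AB.
Crossing each possibility with the mother OO and summing P(type A): 1/2·1 + 1/2·1/2 = 3/4.
Similarly for Rh via the father's Rh distribution: P(Rh-) = 1/4.
Independent loci: 3/4 × 1/4 = 3/16.

3/16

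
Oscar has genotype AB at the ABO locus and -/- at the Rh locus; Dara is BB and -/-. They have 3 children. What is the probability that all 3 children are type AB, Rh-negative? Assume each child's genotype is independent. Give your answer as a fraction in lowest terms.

ABO cross AB × BB → 1/2 B, 1/2 AB.
Rh cross -/- × -/- → 1 Rh-; so P(type AB, Rh-negative) = 1/2 × 1 = 1/2 per child.
All 3 independent: (1/2)^3 = 1/8.

1/8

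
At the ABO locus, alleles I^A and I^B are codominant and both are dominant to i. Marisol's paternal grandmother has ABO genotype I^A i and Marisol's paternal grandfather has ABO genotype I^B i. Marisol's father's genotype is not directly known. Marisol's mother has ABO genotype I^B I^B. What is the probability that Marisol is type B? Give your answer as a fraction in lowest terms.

Marisol's father's ABO genotype from I^A i × I^B i: 1/4 I^A I^B, 1/4 I^A i, 1/4 I^B i, 1/4 i i.
Crossing each possibility with the mother I^B I^B and summing P(type B): 1/4·1/2 + 1/4·1/2 + 1/4·1 + 1/4·1 = 3/4.

3/4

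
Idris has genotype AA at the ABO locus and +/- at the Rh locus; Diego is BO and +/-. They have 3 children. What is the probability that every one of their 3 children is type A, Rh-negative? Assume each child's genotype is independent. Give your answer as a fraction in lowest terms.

ABO cross AA × BO → 1/2 A, 1/2 AB.
Rh cross +/- × +/- → 3/4 Rh+, 1/4 Rh-; so P(type A, Rh-negative) = 1/2 × 1/4 = 1/8 per child.
All 3 independent: (1/8)^3 = 1/512.

1/512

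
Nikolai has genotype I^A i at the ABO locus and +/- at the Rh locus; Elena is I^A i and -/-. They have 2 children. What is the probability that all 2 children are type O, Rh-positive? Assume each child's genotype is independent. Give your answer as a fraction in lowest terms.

ABO cross I^A i × I^A i → 1/4 O, 3/4 A.
Rh cross +/- × -/- → 1/2 Rh+, 1/2 Rh-; so P(type O, Rh-positive) = 1/4 × 1/2 = 1/8 per child.
All 2 independent: (1/8)^2 = 1/64.

1/64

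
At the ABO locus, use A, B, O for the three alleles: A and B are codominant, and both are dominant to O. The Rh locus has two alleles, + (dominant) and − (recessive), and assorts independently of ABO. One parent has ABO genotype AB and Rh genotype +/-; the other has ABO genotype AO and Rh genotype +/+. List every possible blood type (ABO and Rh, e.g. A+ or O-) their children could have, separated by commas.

Gametes from AB × AO give offspring ABO genotypes AA, AB, AO, BO, i.e. phenotypes A, B, AB.
Rh cross +/- × +/+ → phenotypes Rh+.
Combining independently: A+, B+, AB+.

A+, B+, AB+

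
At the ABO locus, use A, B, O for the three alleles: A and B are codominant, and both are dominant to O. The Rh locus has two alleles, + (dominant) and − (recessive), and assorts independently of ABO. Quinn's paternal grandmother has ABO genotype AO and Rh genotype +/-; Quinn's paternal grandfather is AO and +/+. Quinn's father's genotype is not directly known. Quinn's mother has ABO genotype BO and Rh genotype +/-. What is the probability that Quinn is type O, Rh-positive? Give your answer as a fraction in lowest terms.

Quinn's father's ABO genotype from AO × AO: 1/4 AA, 1/2 AO, 1/4 OO.
Crossing each possibility with the mother BO and summing P(type O): 1/4·0 + 1/2·1/4 + 1/4·1/2 = 1/4.
Similarly for Rh via the father's Rh distribution: P(Rh+) = 7/8.
Independent loci: 1/4 × 7/8 = 7/32.

7/32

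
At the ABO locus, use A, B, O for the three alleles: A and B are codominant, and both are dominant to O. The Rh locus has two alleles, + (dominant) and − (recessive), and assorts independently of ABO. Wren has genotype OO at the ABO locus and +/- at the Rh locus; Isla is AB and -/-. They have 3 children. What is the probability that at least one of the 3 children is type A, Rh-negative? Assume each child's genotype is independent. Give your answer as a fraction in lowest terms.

ABO cross OO × AB → 1/2 A, 1/2 B.
Rh cross +/- × -/- → 1/2 Rh+, 1/2 Rh-; so P(type A, Rh-negative) = 1/2 × 1/2 = 1/4 per child.
P(none) = (3/4)^3 = 27/64; P(at least one) = 1 − 27/64 = 37/64.

37/64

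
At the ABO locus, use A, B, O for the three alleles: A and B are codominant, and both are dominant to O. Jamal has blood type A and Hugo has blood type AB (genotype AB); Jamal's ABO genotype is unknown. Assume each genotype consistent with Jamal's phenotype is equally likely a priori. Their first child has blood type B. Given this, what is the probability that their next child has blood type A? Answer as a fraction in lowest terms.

1/2

Possible genotypes: Jamal ∈ {AA, AO}; Hugo ∈ {AB}.
Weight each parental genotype pair by prior × P(type-B child):
  AO × AB: posterior weight 1; P(next child type A) = 1/2.
Weighted sum = 1/2.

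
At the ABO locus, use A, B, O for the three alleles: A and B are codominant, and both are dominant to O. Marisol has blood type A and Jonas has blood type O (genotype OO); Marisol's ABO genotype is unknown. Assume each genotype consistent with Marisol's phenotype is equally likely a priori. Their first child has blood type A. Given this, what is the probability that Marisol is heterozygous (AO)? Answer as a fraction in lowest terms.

Possible genotypes: Marisol ∈ {AA, AO}; Jonas ∈ {OO}.
Weight each parental genotype pair by prior × P(type-A child):
  AA × OO: posterior weight 2/3.
  AO × OO: posterior weight 1/3.
Sum the posterior weight over pairs where Marisol is AO: 1/3.

1/3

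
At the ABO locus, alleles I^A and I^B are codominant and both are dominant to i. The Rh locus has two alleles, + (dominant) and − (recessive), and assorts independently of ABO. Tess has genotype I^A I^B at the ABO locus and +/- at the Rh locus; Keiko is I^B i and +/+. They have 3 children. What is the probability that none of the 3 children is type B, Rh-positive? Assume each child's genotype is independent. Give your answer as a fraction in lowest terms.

1/8

ABO cross I^A I^B × I^B i → 1/4 A, 1/2 B, 1/4 AB.
Rh cross +/- × +/+ → 1 Rh+; so P(type B, Rh-positive) = 1/2 × 1 = 1/2 per child.
P(not type B, Rh-positive) = 1/2 for one child; (1/2)^3 = 1/8.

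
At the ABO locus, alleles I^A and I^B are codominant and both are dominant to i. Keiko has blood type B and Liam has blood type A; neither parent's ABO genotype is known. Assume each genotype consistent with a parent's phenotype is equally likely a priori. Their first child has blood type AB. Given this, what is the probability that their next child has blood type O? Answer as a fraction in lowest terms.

1/36

Possible genotypes: Keiko ∈ {I^B I^B, I^B i}; Liam ∈ {I^A I^A, I^A i}.
Weight each parental genotype pair by prior × P(type-AB child):
  I^B I^B × I^A I^A: posterior weight 4/9; P(next child type O) = 0.
  I^B I^B × I^A i: posterior weight 2/9; P(next child type O) = 0.
  I^B i × I^A I^A: posterior weight 2/9; P(next child type O) = 0.
  I^B i × I^A i: posterior weight 1/9; P(next child type O) = 1/4.
Weighted sum = 1/36.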